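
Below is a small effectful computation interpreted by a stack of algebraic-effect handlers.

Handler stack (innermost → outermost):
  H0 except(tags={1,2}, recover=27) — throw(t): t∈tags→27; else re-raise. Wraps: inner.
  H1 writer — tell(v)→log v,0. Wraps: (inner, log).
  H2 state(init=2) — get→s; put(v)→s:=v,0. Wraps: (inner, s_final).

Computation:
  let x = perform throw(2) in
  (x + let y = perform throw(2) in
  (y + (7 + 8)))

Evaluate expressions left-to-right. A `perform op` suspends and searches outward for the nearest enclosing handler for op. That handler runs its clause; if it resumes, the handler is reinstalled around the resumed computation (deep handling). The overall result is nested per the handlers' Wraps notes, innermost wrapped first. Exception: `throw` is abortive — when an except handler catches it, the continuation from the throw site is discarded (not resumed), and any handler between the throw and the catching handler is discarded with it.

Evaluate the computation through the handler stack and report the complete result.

Answer: ((27, ()), 2)

Evaluation trace:
throw(2) @ H0 caught ⇒ 27
H1 returns (27, ())
H2 returns ((27, ()), 2)
= ((27, ()), 2)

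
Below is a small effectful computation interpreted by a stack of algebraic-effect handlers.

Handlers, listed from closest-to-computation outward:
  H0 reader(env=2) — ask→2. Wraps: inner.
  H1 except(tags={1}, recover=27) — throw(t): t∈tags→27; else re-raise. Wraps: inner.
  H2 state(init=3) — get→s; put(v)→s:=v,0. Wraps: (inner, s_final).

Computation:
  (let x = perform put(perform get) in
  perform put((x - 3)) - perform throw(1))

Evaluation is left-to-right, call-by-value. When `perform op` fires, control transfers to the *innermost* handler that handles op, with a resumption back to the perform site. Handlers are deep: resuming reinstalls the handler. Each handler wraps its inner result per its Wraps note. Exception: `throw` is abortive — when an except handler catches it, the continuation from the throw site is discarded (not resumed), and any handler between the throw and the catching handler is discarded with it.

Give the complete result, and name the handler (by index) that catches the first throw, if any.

Working:
get @ H2 ⇒ 3
put(3) @ H2 ⇒ s:=3
put(-3) @ H2 ⇒ s:=-3
throw(1) @ H1 caught ⇒ 27
H2 returns (27, -3)
= (27, -3)

Answer: (27, -3) ; first throw caught by: H1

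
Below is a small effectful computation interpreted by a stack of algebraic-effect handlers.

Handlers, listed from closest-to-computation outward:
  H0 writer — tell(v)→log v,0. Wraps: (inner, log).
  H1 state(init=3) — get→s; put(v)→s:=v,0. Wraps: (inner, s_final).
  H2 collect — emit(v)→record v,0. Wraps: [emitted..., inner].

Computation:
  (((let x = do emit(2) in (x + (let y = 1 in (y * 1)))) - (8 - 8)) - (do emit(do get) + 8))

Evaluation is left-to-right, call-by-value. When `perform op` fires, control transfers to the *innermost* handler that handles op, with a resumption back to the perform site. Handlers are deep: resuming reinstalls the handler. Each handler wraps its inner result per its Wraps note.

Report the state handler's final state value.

Answer: 3

Evaluation trace:
emit(2) @ H2 ⇒ out+=2
get @ H1 ⇒ 3
emit(3) @ H2 ⇒ out+=3
H0 returns (-7, ())
H1 returns ((-7, ()), 3)
H2 returns [2, 3, ((-7, ()), 3)]
= [2, 3, ((-7, ()), 3)]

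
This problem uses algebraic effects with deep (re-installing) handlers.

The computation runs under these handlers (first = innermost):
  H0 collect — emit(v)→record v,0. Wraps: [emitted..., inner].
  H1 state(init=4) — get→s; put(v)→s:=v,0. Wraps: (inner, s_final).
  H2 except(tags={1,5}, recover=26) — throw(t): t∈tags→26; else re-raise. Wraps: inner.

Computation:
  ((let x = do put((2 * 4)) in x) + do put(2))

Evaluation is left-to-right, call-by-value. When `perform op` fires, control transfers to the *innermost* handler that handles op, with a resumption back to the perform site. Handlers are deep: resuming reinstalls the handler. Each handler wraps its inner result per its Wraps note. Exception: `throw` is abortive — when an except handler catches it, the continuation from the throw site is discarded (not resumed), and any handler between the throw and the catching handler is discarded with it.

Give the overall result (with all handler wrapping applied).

Answer: ([0], 2)

Evaluation trace:
put(8) @ H1 ⇒ s:=8
put(2) @ H1 ⇒ s:=2
H0 returns [0]
H1 returns ([0], 2)
H2 returns ([0], 2)
= ([0], 2)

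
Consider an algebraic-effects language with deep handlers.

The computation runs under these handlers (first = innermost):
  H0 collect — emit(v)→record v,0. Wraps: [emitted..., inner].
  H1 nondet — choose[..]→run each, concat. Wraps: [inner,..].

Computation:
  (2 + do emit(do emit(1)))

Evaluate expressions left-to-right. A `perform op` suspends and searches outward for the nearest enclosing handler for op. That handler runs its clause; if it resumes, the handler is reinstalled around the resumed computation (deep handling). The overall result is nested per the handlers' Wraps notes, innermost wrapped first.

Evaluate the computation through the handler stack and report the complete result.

Working:
emit(1) @ H0 ⇒ out+=1
emit(0) @ H0 ⇒ out+=0
H0 returns [1, 0, 2]
H1 returns [[1, 0, 2]]
= [[1, 0, 2]]

Answer: [[1, 0, 2]]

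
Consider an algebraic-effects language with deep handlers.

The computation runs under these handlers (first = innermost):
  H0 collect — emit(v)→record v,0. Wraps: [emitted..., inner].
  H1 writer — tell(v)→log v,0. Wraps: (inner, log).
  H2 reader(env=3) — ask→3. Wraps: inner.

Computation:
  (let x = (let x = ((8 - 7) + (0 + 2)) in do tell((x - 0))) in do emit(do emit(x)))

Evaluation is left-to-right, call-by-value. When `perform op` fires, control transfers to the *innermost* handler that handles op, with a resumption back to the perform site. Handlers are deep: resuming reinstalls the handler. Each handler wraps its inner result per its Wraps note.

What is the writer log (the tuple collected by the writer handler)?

Answer: (3)

Step-by-step:
tell(3) @ H1 ⇒ log+=3
emit(0) @ H0 ⇒ out+=0
emit(0) @ H0 ⇒ out+=0
H0 returns [0, 0, 0]
H1 returns ([0, 0, 0], (3))
H2 returns ([0, 0, 0], (3))
= ([0, 0, 0], (3))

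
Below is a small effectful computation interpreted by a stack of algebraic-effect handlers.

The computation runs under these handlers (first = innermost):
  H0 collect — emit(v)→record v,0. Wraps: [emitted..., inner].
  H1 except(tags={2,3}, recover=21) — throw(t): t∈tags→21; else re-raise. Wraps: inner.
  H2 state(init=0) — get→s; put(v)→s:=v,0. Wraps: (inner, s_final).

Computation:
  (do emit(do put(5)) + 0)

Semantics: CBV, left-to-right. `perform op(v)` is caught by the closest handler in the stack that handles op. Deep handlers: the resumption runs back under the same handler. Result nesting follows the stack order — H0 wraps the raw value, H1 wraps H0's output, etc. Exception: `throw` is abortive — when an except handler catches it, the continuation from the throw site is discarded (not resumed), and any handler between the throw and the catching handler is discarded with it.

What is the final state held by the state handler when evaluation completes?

Answer: 5

Working:
put(5) @ H2 ⇒ s:=5
emit(0) @ H0 ⇒ out+=0
H0 returns [0, 0]
H1 returns [0, 0]
H2 returns ([0, 0], 5)
= ([0, 0], 5)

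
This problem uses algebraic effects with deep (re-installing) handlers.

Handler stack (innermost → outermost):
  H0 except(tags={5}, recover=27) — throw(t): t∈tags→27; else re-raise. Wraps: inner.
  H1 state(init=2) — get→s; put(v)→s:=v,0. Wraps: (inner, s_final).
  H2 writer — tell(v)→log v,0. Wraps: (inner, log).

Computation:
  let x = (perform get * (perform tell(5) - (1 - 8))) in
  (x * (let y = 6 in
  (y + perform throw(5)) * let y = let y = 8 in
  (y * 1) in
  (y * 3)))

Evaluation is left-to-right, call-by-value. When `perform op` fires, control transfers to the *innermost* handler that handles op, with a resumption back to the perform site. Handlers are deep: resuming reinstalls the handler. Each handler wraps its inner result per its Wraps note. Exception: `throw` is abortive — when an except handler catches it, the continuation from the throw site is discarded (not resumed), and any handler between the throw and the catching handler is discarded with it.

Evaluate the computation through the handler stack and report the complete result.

Step-by-step:
get @ H1 ⇒ 2
tell(5) @ H2 ⇒ log+=5
throw(5) @ H0 caught ⇒ 27
H1 returns (27, 2)
H2 returns ((27, 2), (5))
= ((27, 2), (5))

Answer: ((27, 2), (5))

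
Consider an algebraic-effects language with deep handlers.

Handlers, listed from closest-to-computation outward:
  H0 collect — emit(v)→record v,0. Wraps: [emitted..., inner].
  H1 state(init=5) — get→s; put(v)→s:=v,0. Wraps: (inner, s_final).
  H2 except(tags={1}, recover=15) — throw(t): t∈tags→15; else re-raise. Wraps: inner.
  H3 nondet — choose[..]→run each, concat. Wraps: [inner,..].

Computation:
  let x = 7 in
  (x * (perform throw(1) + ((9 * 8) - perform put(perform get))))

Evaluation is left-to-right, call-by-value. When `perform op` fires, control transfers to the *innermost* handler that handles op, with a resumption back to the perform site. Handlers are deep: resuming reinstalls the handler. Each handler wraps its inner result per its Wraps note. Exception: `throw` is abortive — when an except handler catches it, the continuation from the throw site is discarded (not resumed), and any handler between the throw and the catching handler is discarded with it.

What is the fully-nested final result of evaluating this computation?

Working:
throw(1) @ H2 caught ⇒ 15
H3 returns [15]
= [15]

Answer: [15]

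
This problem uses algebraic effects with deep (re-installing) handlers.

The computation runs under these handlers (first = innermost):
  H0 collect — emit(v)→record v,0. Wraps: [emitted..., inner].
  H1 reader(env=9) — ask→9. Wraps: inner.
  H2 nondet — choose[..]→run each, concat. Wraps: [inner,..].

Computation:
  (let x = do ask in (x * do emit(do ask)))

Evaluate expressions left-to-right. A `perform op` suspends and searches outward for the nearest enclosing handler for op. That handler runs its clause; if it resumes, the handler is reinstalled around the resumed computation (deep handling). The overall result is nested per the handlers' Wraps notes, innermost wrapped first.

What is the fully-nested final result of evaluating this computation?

Answer: [[9, 0]]

Evaluation trace:
ask @ H1 ⇒ 9
ask @ H1 ⇒ 9
emit(9) @ H0 ⇒ out+=9
H0 returns [9, 0]
H1 returns [9, 0]
H2 returns [[9, 0]]
= [[9, 0]]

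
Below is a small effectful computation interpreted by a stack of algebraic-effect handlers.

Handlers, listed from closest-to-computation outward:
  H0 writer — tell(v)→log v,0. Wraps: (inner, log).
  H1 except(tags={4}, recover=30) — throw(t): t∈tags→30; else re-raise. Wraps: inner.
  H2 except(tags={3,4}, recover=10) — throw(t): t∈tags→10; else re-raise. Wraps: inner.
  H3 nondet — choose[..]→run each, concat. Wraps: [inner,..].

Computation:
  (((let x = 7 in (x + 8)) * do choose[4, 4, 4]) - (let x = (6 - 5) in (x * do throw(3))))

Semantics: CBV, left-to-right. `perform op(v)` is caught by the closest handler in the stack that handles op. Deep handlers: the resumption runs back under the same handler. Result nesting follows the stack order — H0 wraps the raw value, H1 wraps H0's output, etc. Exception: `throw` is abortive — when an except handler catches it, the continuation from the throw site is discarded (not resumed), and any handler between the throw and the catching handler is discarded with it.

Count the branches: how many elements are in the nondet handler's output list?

Working:
choose[4, 4, 4] @ H3
  branch[0] choose=4:
    throw(3) @ H1 re-raised
    throw(3) @ H2 caught ⇒ 10
    H3 returns [10]
  branch[1] choose=4:
    throw(3) @ H1 re-raised
    throw(3) @ H2 caught ⇒ 10
    H3 returns [10]
  branch[2] choose=4:
    throw(3) @ H1 re-raised
    throw(3) @ H2 caught ⇒ 10
    H3 returns [10]
= [10, 10, 10]

Answer: 3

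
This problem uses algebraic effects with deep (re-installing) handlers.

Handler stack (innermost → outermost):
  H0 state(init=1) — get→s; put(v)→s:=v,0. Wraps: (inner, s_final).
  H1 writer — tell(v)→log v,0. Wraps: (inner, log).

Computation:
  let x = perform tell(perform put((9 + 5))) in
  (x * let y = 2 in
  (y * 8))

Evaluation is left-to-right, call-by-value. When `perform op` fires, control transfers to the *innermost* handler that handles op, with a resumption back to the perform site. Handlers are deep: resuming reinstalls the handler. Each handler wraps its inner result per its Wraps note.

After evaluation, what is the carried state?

Evaluation trace:
put(14) @ H0 ⇒ s:=14
tell(0) @ H1 ⇒ log+=0
H0 returns (0, 14)
H1 returns ((0, 14), (0))
= ((0, 14), (0))

Answer: 14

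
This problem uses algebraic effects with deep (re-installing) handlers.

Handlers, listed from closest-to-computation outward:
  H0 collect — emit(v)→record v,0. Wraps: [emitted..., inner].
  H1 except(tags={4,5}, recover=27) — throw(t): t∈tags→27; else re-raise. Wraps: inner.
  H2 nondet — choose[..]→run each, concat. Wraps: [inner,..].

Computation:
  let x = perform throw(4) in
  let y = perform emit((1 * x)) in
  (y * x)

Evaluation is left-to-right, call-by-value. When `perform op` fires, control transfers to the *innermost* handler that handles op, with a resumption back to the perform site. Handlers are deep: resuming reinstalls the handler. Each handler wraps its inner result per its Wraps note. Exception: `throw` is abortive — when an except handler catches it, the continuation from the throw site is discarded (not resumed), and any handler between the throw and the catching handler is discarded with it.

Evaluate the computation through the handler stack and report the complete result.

Answer: [27]

Step-by-step:
throw(4) @ H1 caught ⇒ 27
H2 returns [27]
= [27]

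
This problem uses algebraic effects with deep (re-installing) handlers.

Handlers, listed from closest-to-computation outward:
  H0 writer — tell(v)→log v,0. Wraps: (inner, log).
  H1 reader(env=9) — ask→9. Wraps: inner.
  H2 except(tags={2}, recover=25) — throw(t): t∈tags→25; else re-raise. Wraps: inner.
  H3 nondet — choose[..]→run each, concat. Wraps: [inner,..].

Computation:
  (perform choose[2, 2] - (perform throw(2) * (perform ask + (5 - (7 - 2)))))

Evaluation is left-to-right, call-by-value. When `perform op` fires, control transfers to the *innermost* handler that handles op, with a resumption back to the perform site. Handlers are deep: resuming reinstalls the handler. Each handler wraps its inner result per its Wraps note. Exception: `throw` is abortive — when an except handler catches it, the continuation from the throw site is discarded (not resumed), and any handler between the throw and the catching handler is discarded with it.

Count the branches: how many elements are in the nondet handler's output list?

Step-by-step:
choose[2, 2] @ H3
  branch[0] choose=2:
    throw(2) @ H2 caught ⇒ 25
    H3 returns [25]
  branch[1] choose=2:
    throw(2) @ H2 caught ⇒ 25
    H3 returns [25]
= [25, 25]

Answer: 2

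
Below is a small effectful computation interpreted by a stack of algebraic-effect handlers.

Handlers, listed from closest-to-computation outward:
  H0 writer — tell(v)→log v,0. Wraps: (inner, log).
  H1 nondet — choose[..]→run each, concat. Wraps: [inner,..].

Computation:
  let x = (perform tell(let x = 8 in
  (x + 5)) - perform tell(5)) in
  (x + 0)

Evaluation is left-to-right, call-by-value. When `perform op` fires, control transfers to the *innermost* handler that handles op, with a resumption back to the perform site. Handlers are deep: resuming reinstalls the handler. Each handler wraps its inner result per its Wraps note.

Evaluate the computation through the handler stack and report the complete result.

Answer: [(0, (13, 5))]

Step-by-step:
tell(13) @ H0 ⇒ log+=13
tell(5) @ H0 ⇒ log+=5
H0 returns (0, (13, 5))
H1 returns [(0, (13, 5))]
= [(0, (13, 5))]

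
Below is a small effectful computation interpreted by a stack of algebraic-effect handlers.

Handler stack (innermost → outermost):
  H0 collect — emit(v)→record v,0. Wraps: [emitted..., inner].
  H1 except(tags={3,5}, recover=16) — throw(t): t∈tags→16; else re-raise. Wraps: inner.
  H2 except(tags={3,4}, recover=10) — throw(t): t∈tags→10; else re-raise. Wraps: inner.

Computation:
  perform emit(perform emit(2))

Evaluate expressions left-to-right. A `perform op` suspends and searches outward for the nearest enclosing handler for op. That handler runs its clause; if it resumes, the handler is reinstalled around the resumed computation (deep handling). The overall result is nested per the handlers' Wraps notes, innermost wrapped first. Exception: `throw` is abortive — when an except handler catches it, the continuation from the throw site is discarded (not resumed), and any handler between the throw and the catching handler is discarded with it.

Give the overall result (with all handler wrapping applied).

Evaluation trace:
emit(2) @ H0 ⇒ out+=2
emit(0) @ H0 ⇒ out+=0
H0 returns [2, 0, 0]
H1 returns [2, 0, 0]
H2 returns [2, 0, 0]
= [2, 0, 0]

Answer: [2, 0, 0]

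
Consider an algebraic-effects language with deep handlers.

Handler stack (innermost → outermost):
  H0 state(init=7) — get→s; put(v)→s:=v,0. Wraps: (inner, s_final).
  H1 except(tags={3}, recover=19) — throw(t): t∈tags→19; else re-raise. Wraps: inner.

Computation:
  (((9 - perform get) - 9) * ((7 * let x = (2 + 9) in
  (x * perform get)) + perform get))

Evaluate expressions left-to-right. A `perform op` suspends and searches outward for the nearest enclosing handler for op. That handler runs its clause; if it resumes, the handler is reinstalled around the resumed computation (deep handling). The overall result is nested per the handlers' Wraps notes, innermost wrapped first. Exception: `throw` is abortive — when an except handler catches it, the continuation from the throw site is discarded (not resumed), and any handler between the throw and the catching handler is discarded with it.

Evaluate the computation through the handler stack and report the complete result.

Working:
get @ H0 ⇒ 7
get @ H0 ⇒ 7
get @ H0 ⇒ 7
H0 returns (-3822, 7)
H1 returns (-3822, 7)
= (-3822, 7)

Answer: (-3822, 7)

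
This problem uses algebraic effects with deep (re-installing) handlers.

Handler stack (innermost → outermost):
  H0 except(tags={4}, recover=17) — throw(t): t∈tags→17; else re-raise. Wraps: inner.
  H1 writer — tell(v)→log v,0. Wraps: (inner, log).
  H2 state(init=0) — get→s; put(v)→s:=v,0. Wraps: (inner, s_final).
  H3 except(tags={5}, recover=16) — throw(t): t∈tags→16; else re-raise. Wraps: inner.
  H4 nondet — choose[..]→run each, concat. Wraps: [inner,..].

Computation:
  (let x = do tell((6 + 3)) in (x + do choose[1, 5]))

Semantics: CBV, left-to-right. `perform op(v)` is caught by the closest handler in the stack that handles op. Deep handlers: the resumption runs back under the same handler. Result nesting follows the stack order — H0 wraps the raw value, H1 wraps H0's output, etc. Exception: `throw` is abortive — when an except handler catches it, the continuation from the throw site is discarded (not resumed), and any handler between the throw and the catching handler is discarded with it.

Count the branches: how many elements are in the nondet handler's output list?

Answer: 2

Step-by-step:
tell(9) @ H1 ⇒ log+=9
choose[1, 5] @ H4
  branch[0] choose=1:
    H0 returns 1
    H1 returns (1, (9))
    H2 returns ((1, (9)), 0)
    H3 returns ((1, (9)), 0)
    H4 returns [((1, (9)), 0)]
  branch[1] choose=5:
    H0 returns 5
    H1 returns (5, (9))
    H2 returns ((5, (9)), 0)
    H3 returns ((5, (9)), 0)
    H4 returns [((5, (9)), 0)]
= [((1, (9)), 0), ((5, (9)), 0)]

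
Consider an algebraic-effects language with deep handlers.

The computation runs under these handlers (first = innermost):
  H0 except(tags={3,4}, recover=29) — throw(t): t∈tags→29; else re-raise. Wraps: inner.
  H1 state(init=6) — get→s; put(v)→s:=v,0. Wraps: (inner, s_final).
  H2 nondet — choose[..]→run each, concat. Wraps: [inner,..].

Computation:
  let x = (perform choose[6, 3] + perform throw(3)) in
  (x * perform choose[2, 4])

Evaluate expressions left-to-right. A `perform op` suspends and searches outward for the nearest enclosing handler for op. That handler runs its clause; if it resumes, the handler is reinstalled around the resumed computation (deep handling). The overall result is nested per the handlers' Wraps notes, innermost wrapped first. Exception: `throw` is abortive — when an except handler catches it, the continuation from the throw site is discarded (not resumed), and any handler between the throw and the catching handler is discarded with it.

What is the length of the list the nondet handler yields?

Answer: 2

Working:
choose[6, 3] @ H2
  branch[0] choose=6:
    throw(3) @ H0 caught ⇒ 29
    H1 returns (29, 6)
    H2 returns [(29, 6)]
  branch[1] choose=3:
    throw(3) @ H0 caught ⇒ 29
    H1 returns (29, 6)
    H2 returns [(29, 6)]
= [(29, 6), (29, 6)]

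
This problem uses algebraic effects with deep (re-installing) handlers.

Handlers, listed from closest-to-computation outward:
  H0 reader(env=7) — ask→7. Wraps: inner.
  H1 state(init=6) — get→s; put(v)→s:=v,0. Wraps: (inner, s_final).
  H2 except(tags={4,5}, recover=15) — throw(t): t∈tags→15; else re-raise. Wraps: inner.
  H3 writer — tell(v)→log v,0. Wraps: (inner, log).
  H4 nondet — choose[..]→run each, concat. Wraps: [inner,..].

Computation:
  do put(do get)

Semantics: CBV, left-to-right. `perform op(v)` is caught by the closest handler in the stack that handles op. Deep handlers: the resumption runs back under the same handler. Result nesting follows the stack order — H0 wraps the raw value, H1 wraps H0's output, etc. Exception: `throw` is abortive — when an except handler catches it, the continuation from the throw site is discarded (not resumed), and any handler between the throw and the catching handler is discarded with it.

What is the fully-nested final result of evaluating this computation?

Answer: [((0, 6), ())]

Evaluation trace:
get @ H1 ⇒ 6
put(6) @ H1 ⇒ s:=6
H0 returns 0
H1 returns (0, 6)
H2 returns (0, 6)
H3 returns ((0, 6), ())
H4 returns [((0, 6), ())]
= [((0, 6), ())]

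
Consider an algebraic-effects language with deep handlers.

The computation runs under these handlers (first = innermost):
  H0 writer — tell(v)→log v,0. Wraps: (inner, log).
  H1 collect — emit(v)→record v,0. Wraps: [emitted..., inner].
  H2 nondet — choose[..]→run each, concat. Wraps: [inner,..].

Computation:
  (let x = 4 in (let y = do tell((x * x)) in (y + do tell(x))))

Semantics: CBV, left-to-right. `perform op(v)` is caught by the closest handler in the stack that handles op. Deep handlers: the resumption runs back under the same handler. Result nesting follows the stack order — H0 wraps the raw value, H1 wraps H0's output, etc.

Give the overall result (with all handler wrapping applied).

Answer: [[(0, (16, 4))]]

Evaluation trace:
tell(16) @ H0 ⇒ log+=16
tell(4) @ H0 ⇒ log+=4
H0 returns (0, (16, 4))
H1 returns [(0, (16, 4))]
H2 returns [[(0, (16, 4))]]
= [[(0, (16, 4))]]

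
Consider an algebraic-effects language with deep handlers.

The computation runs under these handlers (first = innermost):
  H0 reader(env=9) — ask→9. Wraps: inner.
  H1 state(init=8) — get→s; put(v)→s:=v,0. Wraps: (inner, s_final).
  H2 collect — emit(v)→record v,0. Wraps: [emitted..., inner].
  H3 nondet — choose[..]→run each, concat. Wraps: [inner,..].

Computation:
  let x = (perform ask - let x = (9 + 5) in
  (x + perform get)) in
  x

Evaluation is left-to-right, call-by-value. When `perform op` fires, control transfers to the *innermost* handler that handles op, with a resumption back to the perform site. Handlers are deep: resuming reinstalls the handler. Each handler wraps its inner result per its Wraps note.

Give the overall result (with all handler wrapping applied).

Evaluation trace:
ask @ H0 ⇒ 9
get @ H1 ⇒ 8
H0 returns -13
H1 returns (-13, 8)
H2 returns [(-13, 8)]
H3 returns [[(-13, 8)]]
= [[(-13, 8)]]

Answer: [[(-13, 8)]]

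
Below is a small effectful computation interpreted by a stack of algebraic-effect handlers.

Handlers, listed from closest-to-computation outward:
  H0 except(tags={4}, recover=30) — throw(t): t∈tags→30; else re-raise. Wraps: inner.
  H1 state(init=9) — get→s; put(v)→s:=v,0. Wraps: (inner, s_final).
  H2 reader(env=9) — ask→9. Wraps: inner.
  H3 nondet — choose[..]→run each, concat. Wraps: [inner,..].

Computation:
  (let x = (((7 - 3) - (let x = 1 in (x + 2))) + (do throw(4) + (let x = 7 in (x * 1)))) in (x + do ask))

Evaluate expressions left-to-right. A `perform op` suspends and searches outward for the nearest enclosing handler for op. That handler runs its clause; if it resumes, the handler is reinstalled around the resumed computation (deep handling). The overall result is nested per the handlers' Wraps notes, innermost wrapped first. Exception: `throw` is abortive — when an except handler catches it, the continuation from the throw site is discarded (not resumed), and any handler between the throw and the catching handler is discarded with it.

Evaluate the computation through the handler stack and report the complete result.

Answer: [(30, 9)]

Step-by-step:
throw(4) @ H0 caught ⇒ 30
H1 returns (30, 9)
H2 returns (30, 9)
H3 returns [(30, 9)]
= [(30, 9)]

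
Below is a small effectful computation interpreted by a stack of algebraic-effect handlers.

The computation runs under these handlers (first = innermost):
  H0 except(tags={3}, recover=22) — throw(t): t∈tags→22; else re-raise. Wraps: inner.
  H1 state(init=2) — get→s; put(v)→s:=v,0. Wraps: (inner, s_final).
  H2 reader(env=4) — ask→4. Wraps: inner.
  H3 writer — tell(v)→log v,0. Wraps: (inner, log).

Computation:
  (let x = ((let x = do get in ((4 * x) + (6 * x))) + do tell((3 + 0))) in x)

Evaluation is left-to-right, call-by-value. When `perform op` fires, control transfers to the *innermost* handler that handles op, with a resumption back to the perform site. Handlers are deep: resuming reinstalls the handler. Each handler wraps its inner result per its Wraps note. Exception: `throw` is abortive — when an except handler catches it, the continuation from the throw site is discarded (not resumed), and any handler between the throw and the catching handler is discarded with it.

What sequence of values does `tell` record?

Answer: (3)

Step-by-step:
get @ H1 ⇒ 2
tell(3) @ H3 ⇒ log+=3
H0 returns 20
H1 returns (20, 2)
H2 returns (20, 2)
H3 returns ((20, 2), (3))
= ((20, 2), (3))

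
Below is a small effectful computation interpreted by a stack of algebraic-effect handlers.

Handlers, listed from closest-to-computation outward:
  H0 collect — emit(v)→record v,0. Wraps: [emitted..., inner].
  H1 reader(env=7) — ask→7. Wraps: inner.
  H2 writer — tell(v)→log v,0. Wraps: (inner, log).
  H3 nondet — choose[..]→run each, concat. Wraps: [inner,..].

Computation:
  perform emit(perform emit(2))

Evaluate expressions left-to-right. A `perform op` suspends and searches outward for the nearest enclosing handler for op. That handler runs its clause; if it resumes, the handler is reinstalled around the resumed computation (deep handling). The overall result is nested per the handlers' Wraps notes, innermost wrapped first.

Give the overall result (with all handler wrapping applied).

Step-by-step:
emit(2) @ H0 ⇒ out+=2
emit(0) @ H0 ⇒ out+=0
H0 returns [2, 0, 0]
H1 returns [2, 0, 0]
H2 returns ([2, 0, 0], ())
H3 returns [([2, 0, 0], ())]
= [([2, 0, 0], ())]

Answer: [([2, 0, 0], ())]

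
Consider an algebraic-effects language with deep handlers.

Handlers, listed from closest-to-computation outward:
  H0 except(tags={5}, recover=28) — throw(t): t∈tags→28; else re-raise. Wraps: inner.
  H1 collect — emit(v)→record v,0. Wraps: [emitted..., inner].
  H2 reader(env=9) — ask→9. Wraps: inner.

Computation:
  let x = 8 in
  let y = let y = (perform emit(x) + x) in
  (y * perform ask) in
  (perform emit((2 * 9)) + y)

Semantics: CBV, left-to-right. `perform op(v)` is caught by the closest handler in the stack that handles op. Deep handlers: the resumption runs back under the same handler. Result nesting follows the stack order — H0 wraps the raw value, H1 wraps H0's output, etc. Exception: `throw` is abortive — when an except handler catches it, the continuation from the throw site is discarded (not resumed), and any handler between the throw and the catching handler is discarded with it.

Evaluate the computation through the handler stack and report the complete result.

Answer: [8, 18, 72]

Evaluation trace:
emit(8) @ H1 ⇒ out+=8
ask @ H2 ⇒ 9
emit(18) @ H1 ⇒ out+=18
H0 returns 72
H1 returns [8, 18, 72]
H2 returns [8, 18, 72]
= [8, 18, 72]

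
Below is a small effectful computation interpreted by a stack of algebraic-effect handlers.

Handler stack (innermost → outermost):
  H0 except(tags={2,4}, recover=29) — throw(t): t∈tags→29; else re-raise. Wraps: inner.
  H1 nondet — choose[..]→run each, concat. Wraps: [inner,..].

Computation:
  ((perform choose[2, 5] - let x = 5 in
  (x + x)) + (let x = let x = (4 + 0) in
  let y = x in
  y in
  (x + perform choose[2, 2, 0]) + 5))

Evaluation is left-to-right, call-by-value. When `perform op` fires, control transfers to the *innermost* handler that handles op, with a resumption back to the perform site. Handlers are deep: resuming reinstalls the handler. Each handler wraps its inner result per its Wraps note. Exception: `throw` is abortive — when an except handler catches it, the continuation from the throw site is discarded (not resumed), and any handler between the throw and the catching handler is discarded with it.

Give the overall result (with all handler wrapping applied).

Answer: [3, 3, 1, 6, 6, 4]

Evaluation trace:
choose[2, 5] @ H1
  branch[0] choose=2:
    choose[2, 2, 0] @ H1
      branch[0] choose=2:
        H0 returns 3
        H1 returns [3]
      branch[1] choose=2:
        H0 returns 3
        H1 returns [3]
      branch[2] choose=0:
        H0 returns 1
        H1 returns [1]
  branch[1] choose=5:
    choose[2, 2, 0] @ H1
      branch[0] choose=2:
        H0 returns 6
        H1 returns [6]
      branch[1] choose=2:
        H0 returns 6
        H1 returns [6]
      branch[2] choose=0:
        H0 returns 4
        H1 returns [4]
= [3, 3, 1, 6, 6, 4]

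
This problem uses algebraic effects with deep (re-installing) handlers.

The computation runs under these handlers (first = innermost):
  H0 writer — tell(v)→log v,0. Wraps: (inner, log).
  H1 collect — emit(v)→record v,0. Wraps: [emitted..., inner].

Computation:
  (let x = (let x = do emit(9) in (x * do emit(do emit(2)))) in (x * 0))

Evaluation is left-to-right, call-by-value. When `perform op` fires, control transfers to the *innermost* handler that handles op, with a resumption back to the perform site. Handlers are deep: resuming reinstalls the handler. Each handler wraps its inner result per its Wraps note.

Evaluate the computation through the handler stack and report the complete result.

Answer: [9, 2, 0, (0, ())]

Working:
emit(9) @ H1 ⇒ out+=9
emit(2) @ H1 ⇒ out+=2
emit(0) @ H1 ⇒ out+=0
H0 returns (0, ())
H1 returns [9, 2, 0, (0, ())]
= [9, 2, 0, (0, ())]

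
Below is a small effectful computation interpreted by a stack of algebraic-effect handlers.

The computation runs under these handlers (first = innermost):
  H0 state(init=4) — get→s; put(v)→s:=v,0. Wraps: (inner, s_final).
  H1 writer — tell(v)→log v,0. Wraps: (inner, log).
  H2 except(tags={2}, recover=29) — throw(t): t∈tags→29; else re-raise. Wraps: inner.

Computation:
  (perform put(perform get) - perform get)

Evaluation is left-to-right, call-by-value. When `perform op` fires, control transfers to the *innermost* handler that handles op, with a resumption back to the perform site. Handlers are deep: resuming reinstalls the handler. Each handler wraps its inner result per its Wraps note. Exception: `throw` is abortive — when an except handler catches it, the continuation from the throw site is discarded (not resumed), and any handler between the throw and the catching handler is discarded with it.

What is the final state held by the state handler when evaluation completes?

Answer: 4

Evaluation trace:
get @ H0 ⇒ 4
put(4) @ H0 ⇒ s:=4
get @ H0 ⇒ 4
H0 returns (-4, 4)
H1 returns ((-4, 4), ())
H2 returns ((-4, 4), ())
= ((-4, 4), ())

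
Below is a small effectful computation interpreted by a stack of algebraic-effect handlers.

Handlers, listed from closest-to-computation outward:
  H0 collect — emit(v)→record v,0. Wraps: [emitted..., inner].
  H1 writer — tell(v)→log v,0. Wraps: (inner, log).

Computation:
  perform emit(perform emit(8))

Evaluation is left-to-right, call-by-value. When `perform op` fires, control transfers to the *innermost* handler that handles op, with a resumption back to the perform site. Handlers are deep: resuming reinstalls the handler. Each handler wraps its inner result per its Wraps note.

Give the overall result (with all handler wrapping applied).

Answer: ([8, 0, 0], ())

Evaluation trace:
emit(8) @ H0 ⇒ out+=8
emit(0) @ H0 ⇒ out+=0
H0 returns [8, 0, 0]
H1 returns ([8, 0, 0], ())
= ([8, 0, 0], ())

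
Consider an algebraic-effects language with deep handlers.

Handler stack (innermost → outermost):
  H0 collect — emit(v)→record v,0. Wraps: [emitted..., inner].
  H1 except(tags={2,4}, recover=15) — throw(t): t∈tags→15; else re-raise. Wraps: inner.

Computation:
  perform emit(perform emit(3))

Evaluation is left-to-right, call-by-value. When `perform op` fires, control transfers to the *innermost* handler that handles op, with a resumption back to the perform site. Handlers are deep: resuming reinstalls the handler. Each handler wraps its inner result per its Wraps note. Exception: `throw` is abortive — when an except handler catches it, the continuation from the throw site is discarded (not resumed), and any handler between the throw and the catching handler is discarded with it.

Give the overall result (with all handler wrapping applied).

Answer: [3, 0, 0]

Evaluation trace:
emit(3) @ H0 ⇒ out+=3
emit(0) @ H0 ⇒ out+=0
H0 returns [3, 0, 0]
H1 returns [3, 0, 0]
= [3, 0, 0]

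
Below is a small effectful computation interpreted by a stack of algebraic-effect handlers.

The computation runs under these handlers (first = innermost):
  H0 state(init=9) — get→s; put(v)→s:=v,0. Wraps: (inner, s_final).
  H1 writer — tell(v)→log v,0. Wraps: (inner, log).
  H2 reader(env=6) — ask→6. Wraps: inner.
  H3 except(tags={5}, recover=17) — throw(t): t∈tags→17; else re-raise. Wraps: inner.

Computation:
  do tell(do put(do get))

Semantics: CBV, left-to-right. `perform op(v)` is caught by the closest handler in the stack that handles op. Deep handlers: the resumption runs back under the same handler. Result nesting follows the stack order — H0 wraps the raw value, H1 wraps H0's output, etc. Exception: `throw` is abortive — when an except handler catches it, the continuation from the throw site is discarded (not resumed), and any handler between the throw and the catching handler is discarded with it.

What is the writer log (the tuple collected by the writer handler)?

Evaluation trace:
get @ H0 ⇒ 9
put(9) @ H0 ⇒ s:=9
tell(0) @ H1 ⇒ log+=0
H0 returns (0, 9)
H1 returns ((0, 9), (0))
H2 returns ((0, 9), (0))
H3 returns ((0, 9), (0))
= ((0, 9), (0))

Answer: (0)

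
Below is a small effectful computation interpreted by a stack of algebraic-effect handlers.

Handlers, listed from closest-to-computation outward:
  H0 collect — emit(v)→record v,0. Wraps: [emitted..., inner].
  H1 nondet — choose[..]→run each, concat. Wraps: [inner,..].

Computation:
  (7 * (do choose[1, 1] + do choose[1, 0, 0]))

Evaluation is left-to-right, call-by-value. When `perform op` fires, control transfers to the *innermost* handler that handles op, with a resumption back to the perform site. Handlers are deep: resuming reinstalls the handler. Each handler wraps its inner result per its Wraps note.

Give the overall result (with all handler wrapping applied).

Answer: [[14], [7], [7], [14], [7], [7]]

Working:
choose[1, 1] @ H1
  branch[0] choose=1:
    choose[1, 0, 0] @ H1
      branch[0] choose=1:
        H0 returns [14]
        H1 returns [[14]]
      branch[1] choose=0:
        H0 returns [7]
        H1 returns [[7]]
      branch[2] choose=0:
        H0 returns [7]
        H1 returns [[7]]
  branch[1] choose=1:
    choose[1, 0, 0] @ H1
      branch[0] choose=1:
        H0 returns [14]
        H1 returns [[14]]
      branch[1] choose=0:
        H0 returns [7]
        H1 returns [[7]]
      branch[2] choose=0:
        H0 returns [7]
        H1 returns [[7]]
= [[14], [7], [7], [14], [7], [7]]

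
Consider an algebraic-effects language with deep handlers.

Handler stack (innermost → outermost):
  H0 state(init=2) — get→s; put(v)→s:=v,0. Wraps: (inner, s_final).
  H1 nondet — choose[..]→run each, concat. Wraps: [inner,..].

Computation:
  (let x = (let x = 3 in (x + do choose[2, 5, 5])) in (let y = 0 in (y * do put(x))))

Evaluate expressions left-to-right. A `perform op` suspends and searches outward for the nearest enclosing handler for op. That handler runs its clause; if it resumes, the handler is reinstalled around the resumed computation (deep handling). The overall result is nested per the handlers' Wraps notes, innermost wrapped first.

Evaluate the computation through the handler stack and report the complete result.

Answer: [(0, 5), (0, 8), (0, 8)]

Evaluation trace:
choose[2, 5, 5] @ H1
  branch[0] choose=2:
    put(5) @ H0 ⇒ s:=5
    H0 returns (0, 5)
    H1 returns [(0, 5)]
  branch[1] choose=5:
    put(8) @ H0 ⇒ s:=8
    H0 returns (0, 8)
    H1 returns [(0, 8)]
  branch[2] choose=5:
    put(8) @ H0 ⇒ s:=8
    H0 returns (0, 8)
    H1 returns [(0, 8)]
= [(0, 5), (0, 8), (0, 8)]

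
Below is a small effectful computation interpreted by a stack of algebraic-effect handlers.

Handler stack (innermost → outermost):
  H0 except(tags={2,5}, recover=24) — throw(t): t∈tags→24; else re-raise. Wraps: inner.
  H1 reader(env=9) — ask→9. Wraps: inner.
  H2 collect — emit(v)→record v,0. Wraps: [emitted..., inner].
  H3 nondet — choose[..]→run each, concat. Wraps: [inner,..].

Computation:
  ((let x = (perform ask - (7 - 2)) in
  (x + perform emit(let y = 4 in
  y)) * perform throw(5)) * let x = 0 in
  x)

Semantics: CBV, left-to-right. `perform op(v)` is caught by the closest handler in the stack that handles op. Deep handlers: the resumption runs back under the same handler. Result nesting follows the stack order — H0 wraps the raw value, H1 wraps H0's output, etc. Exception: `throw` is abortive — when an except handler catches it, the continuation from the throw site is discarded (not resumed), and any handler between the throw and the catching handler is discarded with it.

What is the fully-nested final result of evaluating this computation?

Working:
ask @ H1 ⇒ 9
emit(4) @ H2 ⇒ out+=4
throw(5) @ H0 caught ⇒ 24
H1 returns 24
H2 returns [4, 24]
H3 returns [[4, 24]]
= [[4, 24]]

Answer: [[4, 24]]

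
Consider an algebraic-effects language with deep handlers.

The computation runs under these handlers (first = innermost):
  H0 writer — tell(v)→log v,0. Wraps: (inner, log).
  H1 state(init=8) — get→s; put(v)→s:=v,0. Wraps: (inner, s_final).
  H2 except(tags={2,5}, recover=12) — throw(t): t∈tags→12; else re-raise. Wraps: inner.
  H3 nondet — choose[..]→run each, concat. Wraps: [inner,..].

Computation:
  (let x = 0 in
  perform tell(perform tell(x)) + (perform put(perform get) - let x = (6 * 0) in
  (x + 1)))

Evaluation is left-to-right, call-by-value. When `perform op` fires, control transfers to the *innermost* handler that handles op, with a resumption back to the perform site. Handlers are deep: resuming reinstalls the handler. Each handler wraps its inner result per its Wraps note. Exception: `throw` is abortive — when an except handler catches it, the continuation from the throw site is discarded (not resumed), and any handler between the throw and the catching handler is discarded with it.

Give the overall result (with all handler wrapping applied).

Working:
tell(0) @ H0 ⇒ log+=0
tell(0) @ H0 ⇒ log+=0
get @ H1 ⇒ 8
put(8) @ H1 ⇒ s:=8
H0 returns (-1, (0, 0))
H1 returns ((-1, (0, 0)), 8)
H2 returns ((-1, (0, 0)), 8)
H3 returns [((-1, (0, 0)), 8)]
= [((-1, (0, 0)), 8)]

Answer: [((-1, (0, 0)), 8)]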